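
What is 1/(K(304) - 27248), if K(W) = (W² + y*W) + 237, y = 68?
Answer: 1/86077 ≈ 1.1618e-5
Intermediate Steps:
K(W) = 237 + W² + 68*W (K(W) = (W² + 68*W) + 237 = 237 + W² + 68*W)
1/(K(304) - 27248) = 1/((237 + 304² + 68*304) - 27248) = 1/((237 + 92416 + 20672) - 27248) = 1/(113325 - 27248) = 1/86077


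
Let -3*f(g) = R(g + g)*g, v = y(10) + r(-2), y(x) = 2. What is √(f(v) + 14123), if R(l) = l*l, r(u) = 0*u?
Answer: √127011/3 ≈ 118.80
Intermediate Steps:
r(u) = 0
v = 2 (v = 2 + 0 = 2)
R(l) = l²
f(g) = -4*g³/3 (f(g) = -(g + g)²*g/3 = -(2*g)²*g/3 = -4*g²*g/3 = -4*g³/3)
√(f(v) + 14123) = √(-4/3*2³ + 14123) = √(-4/3*8 + 14123) = √(-32/3 + 14123) = √(42337/3) = √127011/3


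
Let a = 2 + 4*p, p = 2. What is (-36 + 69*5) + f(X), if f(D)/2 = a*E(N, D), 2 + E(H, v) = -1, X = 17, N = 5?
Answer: 249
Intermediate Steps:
E(H, v) = -3 (E(H, v) = -2 - 1 = -3)
a = 10 (a = 2 + 4*2 = 2 + 8 = 10)
f(D) = -60 (f(D) = 2*(10*(-3)) = 2*(-30) = -60)
(-36 + 69*5) + f(X) = (-36 + 69*5) - 60 = (-36 + 345) - 60 = 309 - 60 = 249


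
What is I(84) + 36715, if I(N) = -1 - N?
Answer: 36630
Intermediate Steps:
I(84) + 36715 = (-1 - 1*84) + 36715 = (-1 - 84) + 36715 = -85 + 36715 = 36630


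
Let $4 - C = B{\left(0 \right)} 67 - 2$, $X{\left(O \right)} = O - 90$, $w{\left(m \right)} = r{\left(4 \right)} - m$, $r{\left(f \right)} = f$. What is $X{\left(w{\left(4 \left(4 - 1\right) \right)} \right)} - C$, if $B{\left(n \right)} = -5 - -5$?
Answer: $-104$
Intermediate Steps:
$B{\left(n \right)} = 0$ ($B{\left(n \right)} = -5 + 5 = 0$)
$w{\left(m \right)} = 4 - m$
$X{\left(O \right)} = -90 + O$ ($X{\left(O \right)} = O - 90 = -90 + O$)
$C = 6$ ($C = 4 - \left(0 \cdot 67 - 2\right) = 4 - \left(0 - 2\right) = 4 - -2 = 4 + 2 = 6$)
$X{\left(w{\left(4 \left(4 - 1\right) \right)} \right)} - C = \left(-90 + \left(4 - 4 \left(4 - 1\right)\right)\right) - 6 = \left(-90 + \left(4 - 4 \cdot 3\right)\right) - 6 = \left(-90 + \left(4 - 12\right)\right) - 6 = \left(-90 - 8\right) - 6 = -98 - 6 = -104$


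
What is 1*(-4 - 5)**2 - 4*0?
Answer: 81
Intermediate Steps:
1*(-4 - 5)**2 - 4*0 = 1*(-9)**2 + 0 = 1*81 + 0 = 81 + 0 = 81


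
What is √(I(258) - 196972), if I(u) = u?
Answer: I*√196714 ≈ 443.52*I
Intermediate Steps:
√(I(258) - 196972) = √(258 - 196972) = √(-196714) = I*√196714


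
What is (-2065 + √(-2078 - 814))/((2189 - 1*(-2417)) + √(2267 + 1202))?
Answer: -9511390/21211767 + 2065*√3469/21211767 - 2*I*√2508087/21211767 + 9212*I*√723/21211767 ≈ -0.44267 + 0.011528*I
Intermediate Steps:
(-2065 + √(-2078 - 814))/((2189 - 1*(-2417)) + √(2267 + 1202)) = (-2065 + √(-2892))/((2189 + 2417) + √3469) = (-2065 + 2*I*√723)/(4606 + √3469)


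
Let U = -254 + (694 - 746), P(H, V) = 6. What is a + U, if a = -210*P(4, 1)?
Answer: -1566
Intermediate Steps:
U = -306 (U = -254 - 52 = -306)
a = -1260 (a = -210*6 = -1260)
a + U = -1260 - 306 = -1566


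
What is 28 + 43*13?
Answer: 587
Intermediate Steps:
28 + 43*13 = 28 + 559 = 587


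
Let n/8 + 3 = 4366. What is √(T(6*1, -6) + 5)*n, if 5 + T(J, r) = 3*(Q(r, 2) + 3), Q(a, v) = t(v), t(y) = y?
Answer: 34904*√15 ≈ 1.3518e+5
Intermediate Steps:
n = 34904 (n = -24 + 8*4366 = -24 + 34928 = 34904)
Q(a, v) = v
T(J, r) = 10 (T(J, r) = -5 + 3*(2 + 3) = -5 + 3*5 = -5 + 15 = 10)
√(T(6*1, -6) + 5)*n = √(10 + 5)*34904 = √15*34904 = 34904*√15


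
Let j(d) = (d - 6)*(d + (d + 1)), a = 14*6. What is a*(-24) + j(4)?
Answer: -2034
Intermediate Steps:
a = 84
j(d) = (1 + 2*d)*(-6 + d) (j(d) = (-6 + d)*(d + (1 + d)) = (-6 + d)*(1 + 2*d) = (1 + 2*d)*(-6 + d))
a*(-24) + j(4) = 84*(-24) + (-6 - 11*4 + 2*4**2) = -2016 + (-6 - 44 + 2*16) = -2016 + (-6 - 44 + 32) = -2016 - 18 = -2034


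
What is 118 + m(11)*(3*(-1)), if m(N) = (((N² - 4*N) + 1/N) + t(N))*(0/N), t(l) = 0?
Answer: 118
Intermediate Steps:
m(N) = 0 (m(N) = (((N² - 4*N) + 1/N) + 0)*(0/N) = (((N² - 4*N) + 1/N) + 0)*0 = ((1/N + N² - 4*N) + 0)*0 = (1/N + N² - 4*N)*0 = 0)
118 + m(11)*(3*(-1)) = 118 + 0*(3*(-1)) = 118 + 0*(-3) = 118 + 0 = 118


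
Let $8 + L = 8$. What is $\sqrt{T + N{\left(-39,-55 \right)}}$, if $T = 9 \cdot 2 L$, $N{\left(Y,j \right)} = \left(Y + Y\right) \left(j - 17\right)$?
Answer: $12 \sqrt{39} \approx 74.94$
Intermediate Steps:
$L = 0$ ($L = -8 + 8 = 0$)
$N{\left(Y,j \right)} = 2 Y \left(-17 + j\right)$
$T = 0$ ($T = 9 \cdot 2 \cdot 0 = 18 \cdot 0 = 0$)
$\sqrt{T + N{\left(-39,-55 \right)}} = \sqrt{0 + 2 \left(-39\right) \left(-17 - 55\right)} = \sqrt{0 + 2 \left(-39\right) \left(-72\right)} = \sqrt{0 + 5616} = \sqrt{5616} = 12 \sqrt{39}$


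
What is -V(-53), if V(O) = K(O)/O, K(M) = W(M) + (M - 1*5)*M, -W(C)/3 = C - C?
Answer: 58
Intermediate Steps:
W(C) = 0 (W(C) = -3*(C - C) = -3*0 = 0)
K(M) = M*(-5 + M) (K(M) = 0 + (M - 1*5)*M = 0 + (M - 5)*M = 0 + (-5 + M)*M = 0 + M*(-5 + M) = M*(-5 + M))
V(O) = -5 + O (V(O) = (O*(-5 + O))/O = -5 + O)
-V(-53) = -(-5 - 53) = -1*(-58) = 58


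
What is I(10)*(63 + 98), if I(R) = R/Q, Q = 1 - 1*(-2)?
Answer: 1610/3 ≈ 536.67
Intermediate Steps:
Q = 3 (Q = 1 + 2 = 3)
I(R) = R/3
I(10)*(63 + 98) = ((1/3)*10)*(63 + 98) = (10/3)*161 = 1610/3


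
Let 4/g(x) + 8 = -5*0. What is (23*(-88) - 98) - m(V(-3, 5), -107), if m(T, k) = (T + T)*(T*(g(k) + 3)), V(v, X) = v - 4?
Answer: -2367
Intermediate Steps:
g(x) = -½ (g(x) = 4/(-8 - 5*0) = 4/(-8 + 0) = 4/(-8) = 4*(-⅛) = -½)
V(v, X) = -4 + v
m(T, k) = 5*T² (m(T, k) = (T + T)*(T*(-½ + 3)) = (2*T)*(T*(5/2)) = (2*T)*(5*T/2) = 5*T²)
(23*(-88) - 98) - m(V(-3, 5), -107) = (23*(-88) - 98) - 5*(-4 - 3)² = (-2024 - 98) - 5*(-7)² = -2122 - 5*49 = -2122 - 1*245 = -2122 - 245 = -2367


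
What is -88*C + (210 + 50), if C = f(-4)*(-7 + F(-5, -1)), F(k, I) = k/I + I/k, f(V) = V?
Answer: -1868/5 ≈ -373.60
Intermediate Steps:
F(k, I) = I/k + k/I
C = 36/5 (C = -4*(-7 + (-1/(-5) - 5/(-1))) = -4*(-7 + (-1*(-1/5) - 5*(-1))) = -4*(-7 + (1/5 + 5)) = -4*(-7 + 26/5) = -4*(-9/5) = 36/5 ≈ 7.2000)
-88*C + (210 + 50) = -88*36/5 + (210 + 50) = -3168/5 + 260 = -1868/5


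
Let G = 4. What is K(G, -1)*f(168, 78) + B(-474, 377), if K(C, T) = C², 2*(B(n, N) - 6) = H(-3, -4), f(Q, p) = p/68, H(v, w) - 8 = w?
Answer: 448/17 ≈ 26.353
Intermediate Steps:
H(v, w) = 8 + w
f(Q, p) = p/68 (f(Q, p) = p*(1/68) = p/68)
B(n, N) = 8 (B(n, N) = 6 + (8 - 4)/2 = 6 + (½)*4 = 6 + 2 = 8)
K(G, -1)*f(168, 78) + B(-474, 377) = 4²*((1/68)*78) + 8 = 16*(39/34) + 8 = 312/17 + 8 = 448/17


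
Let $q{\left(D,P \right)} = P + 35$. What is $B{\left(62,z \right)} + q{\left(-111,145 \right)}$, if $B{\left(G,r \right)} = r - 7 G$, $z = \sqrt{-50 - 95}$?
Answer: $-254 + i \sqrt{145} \approx -254.0 + 12.042 i$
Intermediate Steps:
$q{\left(D,P \right)} = 35 + P$
$z = i \sqrt{145}$ ($z = \sqrt{-145} = i \sqrt{145} \approx 12.042 i$)
$B{\left(62,z \right)} + q{\left(-111,145 \right)} = \left(i \sqrt{145} - 434\right) + \left(35 + 145\right) = \left(i \sqrt{145} - 434\right) + 180 = \left(-434 + i \sqrt{145}\right) + 180 = -254 + i \sqrt{145}$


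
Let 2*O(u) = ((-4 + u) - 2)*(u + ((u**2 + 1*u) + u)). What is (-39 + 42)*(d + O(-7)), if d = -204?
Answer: -1158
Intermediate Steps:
O(u) = (-6 + u)*(u**2 + 3*u)/2 (O(u) = (((-4 + u) - 2)*(u + ((u**2 + 1*u) + u)))/2 = ((-6 + u)*(u + ((u**2 + u) + u)))/2 = ((-6 + u)*(u + ((u + u**2) + u)))/2 = ((-6 + u)*(u + (u**2 + 2*u)))/2 = ((-6 + u)*(u**2 + 3*u))/2 = (-6 + u)*(u**2 + 3*u)/2)
(-39 + 42)*(d + O(-7)) = (-39 + 42)*(-204 + (1/2)*(-7)*(-18 + (-7)**2 - 3*(-7))) = 3*(-204 + (1/2)*(-7)*(-18 + 49 + 21)) = 3*(-204 + (1/2)*(-7)*52) = 3*(-204 - 182) = 3*(-386) = -1158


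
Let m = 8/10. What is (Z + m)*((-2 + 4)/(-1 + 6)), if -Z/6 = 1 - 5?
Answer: 248/25 ≈ 9.9200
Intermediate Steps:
m = ⅘ (m = 8*(⅒) = ⅘ ≈ 0.80000)
Z = 24 (Z = -6*(1 - 5) = -6*(-4) = 24)
(Z + m)*((-2 + 4)/(-1 + 6)) = (24 + ⅘)*((-2 + 4)/(-1 + 6)) = 124*(2/5)/5 = 124*(2*(⅕))/5 = (124/5)*(⅖) = 248/25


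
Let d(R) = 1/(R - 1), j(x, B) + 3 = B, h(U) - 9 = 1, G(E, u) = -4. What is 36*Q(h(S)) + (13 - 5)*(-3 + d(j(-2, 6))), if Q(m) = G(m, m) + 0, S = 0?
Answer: -164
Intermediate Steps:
h(U) = 10 (h(U) = 9 + 1 = 10)
j(x, B) = -3 + B
Q(m) = -4 (Q(m) = -4 + 0 = -4)
d(R) = 1/(-1 + R)
36*Q(h(S)) + (13 - 5)*(-3 + d(j(-2, 6))) = 36*(-4) + (13 - 5)*(-3 + 1/(-1 + (-3 + 6))) = -144 + 8*(-3 + 1/(-1 + 3)) = -144 + 8*(-3 + 1/2) = -144 + 8*(-3 + ½) = -144 + 8*(-5/2) = -144 - 20 = -164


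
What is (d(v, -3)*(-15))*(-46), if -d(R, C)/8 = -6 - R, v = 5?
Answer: 60720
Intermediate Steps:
d(R, C) = 48 + 8*R (d(R, C) = -8*(-6 - R) = 48 + 8*R)
(d(v, -3)*(-15))*(-46) = ((48 + 8*5)*(-15))*(-46) = ((48 + 40)*(-15))*(-46) = (88*(-15))*(-46) = -1320*(-46) = 60720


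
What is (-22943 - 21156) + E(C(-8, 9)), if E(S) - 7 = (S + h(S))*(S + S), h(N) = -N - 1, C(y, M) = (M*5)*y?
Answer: -43372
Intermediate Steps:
C(y, M) = 5*M*y (C(y, M) = (5*M)*y = 5*M*y)
h(N) = -1 - N
E(S) = 7 - 2*S (E(S) = 7 + (S + (-1 - S))*(S + S) = 7 - 2*S)
(-22943 - 21156) + E(C(-8, 9)) = (-22943 - 21156) + (7 - 10*9*(-8)) = -44099 + (7 - 2*(-360)) = -44099 + (7 + 720) = -44099 + 727 = -43372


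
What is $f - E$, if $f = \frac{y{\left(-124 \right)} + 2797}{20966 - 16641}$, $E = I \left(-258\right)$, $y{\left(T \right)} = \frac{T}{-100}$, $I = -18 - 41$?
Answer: $- \frac{1645808794}{108125} \approx -15221.0$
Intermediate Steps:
$I = -59$
$y{\left(T \right)} = - \frac{T}{100}$ ($y{\left(T \right)} = T \left(- \frac{1}{100}\right) = - \frac{T}{100}$)
$E = 15222$ ($E = \left(-59\right) \left(-258\right) = 15222$)
$f = \frac{69956}{108125}$ ($f = \frac{\left(- \frac{1}{100}\right) \left(-124\right) + 2797}{20966 - 16641} = \frac{\frac{31}{25} + 2797}{20966 - 16641} = \frac{69956}{25 \left(20966 - 16641\right)} = \frac{69956}{25 \cdot 4325} = \frac{69956}{25} \cdot \frac{1}{4325} = \frac{69956}{108125} \approx 0.64699$)
$f - E = \frac{69956}{108125} - 15222 = - \frac{1645808794}{108125}$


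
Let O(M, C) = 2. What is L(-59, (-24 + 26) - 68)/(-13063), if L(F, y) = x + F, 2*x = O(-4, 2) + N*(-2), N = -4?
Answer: 54/13063 ≈ 0.0041338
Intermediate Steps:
x = 5 (x = (2 - 4*(-2))/2 = (2 + 8)/2 = (1/2)*10 = 5)
L(F, y) = 5 + F
L(-59, (-24 + 26) - 68)/(-13063) = (5 - 59)/(-13063) = -54*(-1/13063) = 54/13063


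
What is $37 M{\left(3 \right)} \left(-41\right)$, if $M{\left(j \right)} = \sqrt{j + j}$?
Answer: $- 1517 \sqrt{6} \approx -3715.9$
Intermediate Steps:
$M{\left(j \right)} = \sqrt{2} \sqrt{j}$ ($M{\left(j \right)} = \sqrt{2 j} = \sqrt{2} \sqrt{j}$)
$37 M{\left(3 \right)} \left(-41\right) = 37 \sqrt{2} \sqrt{3} \left(-41\right) = 37 \sqrt{6} \left(-41\right) = - 1517 \sqrt{6}$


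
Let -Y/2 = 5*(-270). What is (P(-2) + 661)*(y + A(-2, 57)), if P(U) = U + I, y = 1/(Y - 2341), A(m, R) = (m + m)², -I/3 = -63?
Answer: 4871760/359 ≈ 13570.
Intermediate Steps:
Y = 2700 (Y = -10*(-270) = -2*(-1350) = 2700)
I = 189 (I = -3*(-63) = 189)
A(m, R) = 4*m² (A(m, R) = (2*m)² = 4*m²)
y = 1/359 (y = 1/(2700 - 2341) = 1/359 ≈ 0.0027855)
P(U) = 189 + U (P(U) = U + 189 = 189 + U)
(P(-2) + 661)*(y + A(-2, 57)) = ((189 - 2) + 661)*(1/359 + 4*(-2)²) = (187 + 661)*(1/359 + 4*4) = 848*(1/359 + 16) = 848*(5745/359) = 4871760/359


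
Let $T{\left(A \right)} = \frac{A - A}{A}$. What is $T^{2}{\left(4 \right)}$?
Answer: $0$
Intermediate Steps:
$T{\left(A \right)} = 0$ ($T{\left(A \right)} = \frac{0}{A} = 0$)
$T^{2}{\left(4 \right)} = 0^{2} = 0$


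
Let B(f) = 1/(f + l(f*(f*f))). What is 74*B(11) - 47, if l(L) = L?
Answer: -31500/671 ≈ -46.945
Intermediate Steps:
B(f) = 1/(f + f**3) (B(f) = 1/(f + f*(f*f)) = 1/(f + f*f**2) = 1/(f + f**3))
74*B(11) - 47 = 74/(11 + 11**3) - 47 = 74/(11 + 1331) - 47 = 74/1342 - 47 = 74*(1/1342) - 47 = 37/671 - 47 = -31500/671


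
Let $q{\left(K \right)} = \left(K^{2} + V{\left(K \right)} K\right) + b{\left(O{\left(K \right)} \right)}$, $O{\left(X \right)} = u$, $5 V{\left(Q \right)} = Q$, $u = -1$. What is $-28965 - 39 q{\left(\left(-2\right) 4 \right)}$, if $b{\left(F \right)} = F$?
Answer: $- \frac{159606}{5} \approx -31921.0$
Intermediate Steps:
$V{\left(Q \right)} = \frac{Q}{5}$
$O{\left(X \right)} = -1$
$q{\left(K \right)} = -1 + \frac{6 K^{2}}{5}$ ($q{\left(K \right)} = \left(K^{2} + \frac{K}{5} K\right) - 1 = \left(K^{2} + \frac{K^{2}}{5}\right) - 1 = \frac{6 K^{2}}{5} - 1 = -1 + \frac{6 K^{2}}{5}$)
$-28965 - 39 q{\left(\left(-2\right) 4 \right)} = -28965 - 39 \left(-1 + \frac{6 \left(\left(-2\right) 4\right)^{2}}{5}\right) = -28965 - 39 \left(-1 + \frac{6 \left(-8\right)^{2}}{5}\right) = -28965 - 39 \left(-1 + \frac{6}{5} \cdot 64\right) = -28965 - 39 \left(-1 + \frac{384}{5}\right) = -28965 - 39 \cdot \frac{379}{5} = -28965 - \frac{14781}{5} = - \frac{159606}{5}$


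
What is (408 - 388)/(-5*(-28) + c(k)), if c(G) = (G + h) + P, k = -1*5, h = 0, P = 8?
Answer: 20/143 ≈ 0.13986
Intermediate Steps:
k = -5
c(G) = 8 + G (c(G) = (G + 0) + 8 = G + 8 = 8 + G)
(408 - 388)/(-5*(-28) + c(k)) = (408 - 388)/(-5*(-28) + (8 - 5)) = 20/(140 + 3) = 20/143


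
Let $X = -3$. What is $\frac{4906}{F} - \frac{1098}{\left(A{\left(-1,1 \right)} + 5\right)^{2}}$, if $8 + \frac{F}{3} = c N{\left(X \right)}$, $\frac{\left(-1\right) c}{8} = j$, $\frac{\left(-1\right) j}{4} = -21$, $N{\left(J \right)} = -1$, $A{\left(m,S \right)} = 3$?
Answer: $- \frac{117077}{7968} \approx -14.693$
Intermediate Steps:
$j = 84$ ($j = \left(-4\right) \left(-21\right) = 84$)
$c = -672$ ($c = \left(-8\right) 84 = -672$)
$F = 1992$ ($F = -24 + 3 \left(\left(-672\right) \left(-1\right)\right) = -24 + 3 \cdot 672 = -24 + 2016 = 1992$)
$\frac{4906}{F} - \frac{1098}{\left(A{\left(-1,1 \right)} + 5\right)^{2}} = \frac{4906}{1992} - \frac{1098}{\left(3 + 5\right)^{2}} = 4906 \cdot \frac{1}{1992} - \frac{1098}{8^{2}} = \frac{2453}{996} - \frac{1098}{64} = \frac{2453}{996} - \frac{549}{32} = - \frac{117077}{7968}$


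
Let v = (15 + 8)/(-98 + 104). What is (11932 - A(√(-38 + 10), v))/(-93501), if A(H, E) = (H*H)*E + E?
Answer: -24071/187002 ≈ -0.12872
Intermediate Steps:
v = 23/6 ≈ 3.8333
A(H, E) = E + E*H² (A(H, E) = H²*E + E = E*H² + E = E + E*H²)
(11932 - A(√(-38 + 10), v))/(-93501) = (11932 - 23*(1 + (√(-38 + 10))²)/6)/(-93501) = (11932 - 23*(1 + (√(-28))²)/6)*(-1/93501) = (11932 - 23*(1 + (2*I*√7)²)/6)*(-1/93501) = (11932 - 23*(1 - 28)/6)*(-1/93501) = (11932 - 23*(-27)/6)*(-1/93501) = (11932 - 1*(-207/2))*(-1/93501) = (11932 + 207/2)*(-1/93501) = (24071/2)*(-1/93501) = -24071/187002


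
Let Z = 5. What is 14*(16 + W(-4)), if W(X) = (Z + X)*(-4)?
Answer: 168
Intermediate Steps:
W(X) = -20 - 4*X (W(X) = (5 + X)*(-4) = -20 - 4*X)
14*(16 + W(-4)) = 14*(16 + (-20 - 4*(-4))) = 14*(16 + (-20 + 16)) = 14*(16 - 4) = 14*12 = 168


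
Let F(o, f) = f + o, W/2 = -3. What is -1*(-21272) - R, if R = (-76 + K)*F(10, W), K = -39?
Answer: 21732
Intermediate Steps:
W = -6 (W = 2*(-3) = -6)
R = -460 (R = (-76 - 39)*(-6 + 10) = -115*4 = -460)
-1*(-21272) - R = -1*(-21272) - 1*(-460) = 21272 + 460 = 21732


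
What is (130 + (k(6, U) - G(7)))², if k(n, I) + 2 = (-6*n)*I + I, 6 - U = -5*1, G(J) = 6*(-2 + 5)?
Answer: 75625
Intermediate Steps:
G(J) = 18 (G(J) = 6*3 = 18)
U = 11 (U = 6 - (-5) = 6 - 1*(-5) = 6 + 5 = 11)
k(n, I) = -2 + I - 6*I*n (k(n, I) = -2 + ((-6*n)*I + I) = -2 + (-6*I*n + I) = -2 + (I - 6*I*n) = -2 + I - 6*I*n)
(130 + (k(6, U) - G(7)))² = (130 + ((-2 + 11 - 6*11*6) - 1*18))² = (130 + ((-2 + 11 - 396) - 18))² = (130 + (-387 - 18))² = (130 - 405)² = (-275)² = 75625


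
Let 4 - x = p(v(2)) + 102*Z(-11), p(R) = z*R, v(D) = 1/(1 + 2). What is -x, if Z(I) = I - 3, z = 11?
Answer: -4285/3 ≈ -1428.3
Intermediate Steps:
v(D) = ⅓ (v(D) = 1/3 = ⅓)
Z(I) = -3 + I
p(R) = 11*R
x = 4285/3 (x = 4 - (11*(⅓) + 102*(-3 - 11)) = 4 - (11/3 + 102*(-14)) = 4 - (11/3 - 1428) = 4 - 1*(-4273/3) = 4 + 4273/3 = 4285/3 ≈ 1428.3)
-x = -1*4285/3 = -4285/3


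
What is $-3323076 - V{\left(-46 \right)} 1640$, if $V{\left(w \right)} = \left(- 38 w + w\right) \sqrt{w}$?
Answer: $-3323076 - 2791280 i \sqrt{46} \approx -3.3231 \cdot 10^{6} - 1.8931 \cdot 10^{7} i$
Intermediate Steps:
$V{\left(w \right)} = - 37 w^{\frac{3}{2}}$ ($V{\left(w \right)} = - 37 w \sqrt{w} = - 37 w^{\frac{3}{2}}$)
$-3323076 - V{\left(-46 \right)} 1640 = -3323076 - - 37 \left(-46\right)^{\frac{3}{2}} \cdot 1640 = -3323076 - - 37 \left(- 46 i \sqrt{46}\right) 1640 = -3323076 - 1702 i \sqrt{46} \cdot 1640 = -3323076 - 2791280 i \sqrt{46}$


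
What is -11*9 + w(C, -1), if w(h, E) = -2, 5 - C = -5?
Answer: -101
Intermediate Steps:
C = 10 (C = 5 - 1*(-5) = 5 + 5 = 10)
-11*9 + w(C, -1) = -11*9 - 2 = -99 - 2 = -101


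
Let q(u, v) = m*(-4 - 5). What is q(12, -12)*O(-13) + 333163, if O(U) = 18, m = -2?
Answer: 333487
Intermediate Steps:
q(u, v) = 18 (q(u, v) = -2*(-4 - 5) = -2*(-9) = 18)
q(12, -12)*O(-13) + 333163 = 18*18 + 333163 = 324 + 333163 = 333487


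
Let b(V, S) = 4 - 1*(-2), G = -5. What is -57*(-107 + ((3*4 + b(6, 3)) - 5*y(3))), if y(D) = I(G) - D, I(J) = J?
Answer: 2793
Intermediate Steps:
b(V, S) = 6 (b(V, S) = 4 + 2 = 6)
y(D) = -5 - D
-57*(-107 + ((3*4 + b(6, 3)) - 5*y(3))) = -57*(-107 + ((3*4 + 6) - 5*(-5 - 1*3))) = -57*(-107 + ((12 + 6) - 5*(-5 - 3))) = -57*(-107 + (18 - 5*(-8))) = -57*(-107 + (18 + 40)) = -57*(-107 + 58) = -57*(-49) = 2793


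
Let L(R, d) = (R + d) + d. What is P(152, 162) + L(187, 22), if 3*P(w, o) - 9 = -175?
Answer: 527/3 ≈ 175.67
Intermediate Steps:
L(R, d) = R + 2*d
P(w, o) = -166/3 (P(w, o) = 3 + (⅓)*(-175) = 3 - 175/3 = -166/3)
P(152, 162) + L(187, 22) = -166/3 + (187 + 2*22) = -166/3 + (187 + 44) = -166/3 + 231 = 527/3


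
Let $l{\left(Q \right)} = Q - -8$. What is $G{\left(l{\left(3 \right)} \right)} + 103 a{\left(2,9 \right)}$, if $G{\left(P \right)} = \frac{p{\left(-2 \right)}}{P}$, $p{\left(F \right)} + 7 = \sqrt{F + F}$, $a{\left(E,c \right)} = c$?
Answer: $\frac{10190}{11} + \frac{2 i}{11} \approx 926.36 + 0.18182 i$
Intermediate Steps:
$l{\left(Q \right)} = 8 + Q$ ($l{\left(Q \right)} = Q + 8 = 8 + Q$)
$p{\left(F \right)} = -7 + \sqrt{2} \sqrt{F}$ ($p{\left(F \right)} = -7 + \sqrt{F + F} = -7 + \sqrt{2 F} = -7 + \sqrt{2} \sqrt{F}$)
$G{\left(P \right)} = \frac{-7 + 2 i}{P}$ ($G{\left(P \right)} = \frac{-7 + \sqrt{2} \sqrt{-2}}{P} = \frac{-7 + \sqrt{2} i \sqrt{2}}{P} = \frac{-7 + 2 i}{P}$)
$G{\left(l{\left(3 \right)} \right)} + 103 a{\left(2,9 \right)} = \frac{-7 + 2 i}{8 + 3} + 103 \cdot 9 = \frac{-7 + 2 i}{11} + 927 = \left(- \frac{7}{11} + \frac{2 i}{11}\right) + 927 = \frac{10190}{11} + \frac{2 i}{11}$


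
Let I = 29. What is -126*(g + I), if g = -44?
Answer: 1890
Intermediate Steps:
-126*(g + I) = -126*(-44 + 29) = -126*(-15) = 1890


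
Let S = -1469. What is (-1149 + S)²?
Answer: 6853924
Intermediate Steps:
(-1149 + S)² = (-1149 - 1469)² = (-2618)² = 6853924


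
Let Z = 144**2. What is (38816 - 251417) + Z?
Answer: -191865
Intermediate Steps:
Z = 20736
(38816 - 251417) + Z = (38816 - 251417) + 20736 = -212601 + 20736 = -191865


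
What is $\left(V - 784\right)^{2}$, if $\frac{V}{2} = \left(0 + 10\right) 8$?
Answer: $389376$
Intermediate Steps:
$V = 160$ ($V = 2 \left(0 + 10\right) 8 = 2 \cdot 10 \cdot 8 = 2 \cdot 80 = 160$)
$\left(V - 784\right)^{2} = \left(160 - 784\right)^{2} = \left(-624\right)^{2} = 389376$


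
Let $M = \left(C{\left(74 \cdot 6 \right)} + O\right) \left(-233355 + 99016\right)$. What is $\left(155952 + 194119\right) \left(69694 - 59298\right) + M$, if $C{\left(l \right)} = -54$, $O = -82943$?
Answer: $14789072099$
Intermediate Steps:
$M = 11149733983$ ($M = \left(-54 - 82943\right) \left(-233355 + 99016\right) = \left(-82997\right) \left(-134339\right) = 11149733983$)
$\left(155952 + 194119\right) \left(69694 - 59298\right) + M = \left(155952 + 194119\right) \left(69694 - 59298\right) + 11149733983 = 350071 \cdot 10396 + 11149733983 = 3639338116 + 11149733983 = 14789072099$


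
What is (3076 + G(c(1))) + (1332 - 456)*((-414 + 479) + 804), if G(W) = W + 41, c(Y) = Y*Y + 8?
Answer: 764370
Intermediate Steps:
c(Y) = 8 + Y**2 (c(Y) = Y**2 + 8 = 8 + Y**2)
G(W) = 41 + W
(3076 + G(c(1))) + (1332 - 456)*((-414 + 479) + 804) = (3076 + (41 + (8 + 1**2))) + (1332 - 456)*((-414 + 479) + 804) = (3076 + (41 + (8 + 1))) + 876*(65 + 804) = (3076 + (41 + 9)) + 876*869 = (3076 + 50) + 761244 = 3126 + 761244 = 764370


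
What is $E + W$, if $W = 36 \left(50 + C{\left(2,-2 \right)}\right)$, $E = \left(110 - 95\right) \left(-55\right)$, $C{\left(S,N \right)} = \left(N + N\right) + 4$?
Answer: $975$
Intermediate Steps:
$C{\left(S,N \right)} = 4 + 2 N$ ($C{\left(S,N \right)} = 2 N + 4 = 4 + 2 N$)
$E = -825$ ($E = 15 \left(-55\right) = -825$)
$W = 1800$ ($W = 36 \left(50 + \left(4 + 2 \left(-2\right)\right)\right) = 36 \left(50 + \left(4 - 4\right)\right) = 36 \left(50 + 0\right) = 36 \cdot 50 = 1800$)
$E + W = -825 + 1800 = 975$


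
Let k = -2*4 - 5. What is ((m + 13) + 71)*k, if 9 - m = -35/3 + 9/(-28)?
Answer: -114647/84 ≈ -1364.8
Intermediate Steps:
k = -13 (k = -8 - 5 = -13)
m = 1763/84 (m = 9 - (-35/3 + 9/(-28)) = 9 - (-35*⅓ + 9*(-1/28)) = 9 - (-35/3 - 9/28) = 9 - 1*(-1007/84) = 9 + 1007/84 = 1763/84 ≈ 20.988)
((m + 13) + 71)*k = ((1763/84 + 13) + 71)*(-13) = (2855/84 + 71)*(-13) = (8819/84)*(-13) = -114647/84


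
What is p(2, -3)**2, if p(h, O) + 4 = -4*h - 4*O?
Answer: 0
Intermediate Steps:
p(h, O) = -4 - 4*O - 4*h (p(h, O) = -4 + (-4*h - 4*O) = -4 + (-4*O - 4*h) = -4 - 4*O - 4*h)
p(2, -3)**2 = (-4 - 4*(-3) - 4*2)**2 = (-4 + 12 - 8)**2 = 0**2 = 0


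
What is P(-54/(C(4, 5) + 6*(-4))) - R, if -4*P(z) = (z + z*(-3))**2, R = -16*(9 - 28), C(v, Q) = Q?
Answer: -112660/361 ≈ -312.08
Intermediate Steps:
R = 304 (R = -16*(-19) = 304)
P(z) = -z**2 (P(z) = -(z + z*(-3))**2/4 = -(z - 3*z)**2/4 = -4*z**2/4 = -z**2)
P(-54/(C(4, 5) + 6*(-4))) - R = -(-54/(5 + 6*(-4)))**2 - 1*304 = -(-54/(5 - 24))**2 - 304 = -(-54/(-19))**2 - 304 = -(-54*(-1/19))**2 - 304 = -(54/19)**2 - 304 = -1*2916/361 - 304 = -2916/361 - 304 = -112660/361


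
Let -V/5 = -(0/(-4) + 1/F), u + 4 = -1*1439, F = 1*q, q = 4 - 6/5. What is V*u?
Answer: -36075/14 ≈ -2576.8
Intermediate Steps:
q = 14/5 (q = 4 - 6/5 = 14/5 ≈ 2.8000)
F = 14/5 (F = 1*(14/5) = 14/5 ≈ 2.8000)
u = -1443 (u = -4 - 1*1439 = -4 - 1439 = -1443)
V = 25/14 (V = -(-5)*(0/(-4) + 1/(14/5)) = -(-5)*(0*(-¼) + 1*(5/14)) = -(-5)*(0 + 5/14) = -(-5)*5/14 = -5*(-5/14) = 25/14 ≈ 1.7857)
V*u = (25/14)*(-1443) = -36075/14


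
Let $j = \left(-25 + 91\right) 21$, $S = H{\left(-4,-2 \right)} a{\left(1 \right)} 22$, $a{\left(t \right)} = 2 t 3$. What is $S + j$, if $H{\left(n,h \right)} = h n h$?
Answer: $-726$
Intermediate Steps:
$a{\left(t \right)} = 6 t$
$H{\left(n,h \right)} = n h^{2}$
$S = -2112$ ($S = - 4 \left(-2\right)^{2} \cdot 6 \cdot 1 \cdot 22 = \left(-4\right) 4 \cdot 6 \cdot 22 = \left(-16\right) 6 \cdot 22 = \left(-96\right) 22 = -2112$)
$j = 1386$ ($j = 66 \cdot 21 = 1386$)
$S + j = -2112 + 1386 = -726$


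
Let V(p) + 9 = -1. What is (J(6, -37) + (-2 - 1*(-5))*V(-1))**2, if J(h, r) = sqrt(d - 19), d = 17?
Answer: (30 - I*sqrt(2))**2 ≈ 898.0 - 84.853*I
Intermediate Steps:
V(p) = -10 (V(p) = -9 - 1 = -10)
J(h, r) = I*sqrt(2) (J(h, r) = sqrt(17 - 19) = sqrt(-2) = I*sqrt(2))
(J(6, -37) + (-2 - 1*(-5))*V(-1))**2 = (I*sqrt(2) + (-2 - 1*(-5))*(-10))**2 = (I*sqrt(2) + (-2 + 5)*(-10))**2 = (I*sqrt(2) + 3*(-10))**2 = (I*sqrt(2) - 30)**2 = (-30 + I*sqrt(2))**2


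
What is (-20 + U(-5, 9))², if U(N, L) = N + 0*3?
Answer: 625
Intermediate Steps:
U(N, L) = N (U(N, L) = N + 0 = N)
(-20 + U(-5, 9))² = (-20 - 5)² = (-25)² = 625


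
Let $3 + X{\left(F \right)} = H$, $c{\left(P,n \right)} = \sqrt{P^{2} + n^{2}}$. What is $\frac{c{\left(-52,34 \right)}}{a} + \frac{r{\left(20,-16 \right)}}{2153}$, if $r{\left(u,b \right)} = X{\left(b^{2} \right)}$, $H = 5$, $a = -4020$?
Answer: $\frac{2}{2153} - \frac{\sqrt{965}}{2010} \approx -0.014526$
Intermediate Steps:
$X{\left(F \right)} = 2$ ($X{\left(F \right)} = -3 + 5 = 2$)
$r{\left(u,b \right)} = 2$
$\frac{c{\left(-52,34 \right)}}{a} + \frac{r{\left(20,-16 \right)}}{2153} = \frac{\sqrt{\left(-52\right)^{2} + 34^{2}}}{-4020} + \frac{2}{2153} = \sqrt{2704 + 1156} \left(- \frac{1}{4020}\right) + 2 \cdot \frac{1}{2153} = \sqrt{3860} \left(- \frac{1}{4020}\right) + \frac{2}{2153} = 2 \sqrt{965} \left(- \frac{1}{4020}\right) + \frac{2}{2153} = - \frac{\sqrt{965}}{2010} + \frac{2}{2153} = \frac{2}{2153} - \frac{\sqrt{965}}{2010}$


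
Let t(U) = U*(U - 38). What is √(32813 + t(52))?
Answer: √33541 ≈ 183.14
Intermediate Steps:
t(U) = U*(-38 + U)
√(32813 + t(52)) = √(32813 + 52*(-38 + 52)) = √(32813 + 52*14) = √(32813 + 728) = √33541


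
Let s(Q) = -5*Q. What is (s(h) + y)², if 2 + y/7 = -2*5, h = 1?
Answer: 7921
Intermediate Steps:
y = -84 (y = -14 + 7*(-2*5) = -14 + 7*(-10) = -14 - 70 = -84)
(s(h) + y)² = (-5*1 - 84)² = (-5 - 84)² = (-89)² = 7921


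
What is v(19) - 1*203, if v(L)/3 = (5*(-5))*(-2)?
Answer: -53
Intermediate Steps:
v(L) = 150 (v(L) = 3*((5*(-5))*(-2)) = 3*(-25*(-2)) = 3*50 = 150)
v(19) - 1*203 = 150 - 1*203 = 150 - 203 = -53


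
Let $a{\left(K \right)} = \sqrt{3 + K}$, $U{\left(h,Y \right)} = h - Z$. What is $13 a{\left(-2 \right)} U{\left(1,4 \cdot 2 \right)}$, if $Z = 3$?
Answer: $-26$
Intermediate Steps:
$U{\left(h,Y \right)} = -3 + h$ ($U{\left(h,Y \right)} = h - 3 = -3 + h$)
$13 a{\left(-2 \right)} U{\left(1,4 \cdot 2 \right)} = 13 \sqrt{3 - 2} \left(-3 + 1\right) = 13 \sqrt{1} \left(-2\right) = 13 \cdot 1 \left(-2\right) = 13 \left(-2\right) = -26$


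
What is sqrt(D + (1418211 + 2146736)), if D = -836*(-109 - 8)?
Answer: sqrt(3662759) ≈ 1913.8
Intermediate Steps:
D = 97812 (D = -836*(-117) = 97812)
sqrt(D + (1418211 + 2146736)) = sqrt(97812 + (1418211 + 2146736)) = sqrt(97812 + 3564947) = sqrt(3662759)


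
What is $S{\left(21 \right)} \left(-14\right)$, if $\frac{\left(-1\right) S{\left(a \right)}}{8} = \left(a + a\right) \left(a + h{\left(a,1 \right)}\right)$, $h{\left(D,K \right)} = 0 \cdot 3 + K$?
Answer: $103488$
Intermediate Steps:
$h{\left(D,K \right)} = K$ ($h{\left(D,K \right)} = 0 + K = K$)
$S{\left(a \right)} = - 16 a \left(1 + a\right)$ ($S{\left(a \right)} = - 8 \left(a + a\right) \left(a + 1\right) = - 8 \cdot 2 a \left(1 + a\right) = - 16 a \left(1 + a\right)$)
$S{\left(21 \right)} \left(-14\right) = \left(-16\right) 21 \left(1 + 21\right) \left(-14\right) = \left(-16\right) 21 \cdot 22 \left(-14\right) = \left(-7392\right) \left(-14\right) = 103488$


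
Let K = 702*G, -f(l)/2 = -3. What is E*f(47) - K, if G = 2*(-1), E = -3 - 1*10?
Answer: 1326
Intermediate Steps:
E = -13 (E = -3 - 10 = -13)
G = -2
f(l) = 6 (f(l) = -2*(-3) = 6)
K = -1404 (K = 702*(-2) = -1404)
E*f(47) - K = -13*6 - 1*(-1404) = -78 + 1404 = 1326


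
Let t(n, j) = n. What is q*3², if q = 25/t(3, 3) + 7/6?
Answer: 171/2 ≈ 85.500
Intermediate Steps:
q = 19/2 (q = 25/3 + 7/6 = 19/2 ≈ 9.5000)
q*3² = (19/2)*3² = (19/2)*9 = 171/2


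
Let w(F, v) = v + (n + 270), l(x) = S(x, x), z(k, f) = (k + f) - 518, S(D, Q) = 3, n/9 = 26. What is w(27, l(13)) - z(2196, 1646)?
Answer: -2817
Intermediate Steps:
n = 234 (n = 9*26 = 234)
z(k, f) = -518 + f + k (z(k, f) = (f + k) - 518 = -518 + f + k)
l(x) = 3
w(F, v) = 504 + v (w(F, v) = v + (234 + 270) = v + 504 = 504 + v)
w(27, l(13)) - z(2196, 1646) = (504 + 3) - (-518 + 1646 + 2196) = 507 - 1*3324 = 507 - 3324 = -2817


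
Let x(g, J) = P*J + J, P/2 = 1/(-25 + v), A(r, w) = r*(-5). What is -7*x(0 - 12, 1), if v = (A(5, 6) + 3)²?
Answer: -3227/459 ≈ -7.0305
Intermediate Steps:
A(r, w) = -5*r
v = 484 (v = (-5*5 + 3)² = (-25 + 3)² = (-22)² = 484)
P = 2/459 (P = 2/(-25 + 484) = 2/459 ≈ 0.0043573)
x(g, J) = 461*J/459 (x(g, J) = 2*J/459 + J = 461*J/459)
-7*x(0 - 12, 1) = -3227/459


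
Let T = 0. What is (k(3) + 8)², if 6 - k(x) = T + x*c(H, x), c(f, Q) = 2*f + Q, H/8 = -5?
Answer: 60025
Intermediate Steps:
H = -40 (H = 8*(-5) = -40)
c(f, Q) = Q + 2*f
k(x) = 6 - x*(-80 + x) (k(x) = 6 - (0 + x*(x + 2*(-40))) = 6 - (0 + x*(x - 80)) = 6 - (0 + x*(-80 + x)) = 6 - x*(-80 + x))
(k(3) + 8)² = ((6 - 1*3*(-80 + 3)) + 8)² = ((6 - 1*3*(-77)) + 8)² = ((6 + 231) + 8)² = (237 + 8)² = 245² = 60025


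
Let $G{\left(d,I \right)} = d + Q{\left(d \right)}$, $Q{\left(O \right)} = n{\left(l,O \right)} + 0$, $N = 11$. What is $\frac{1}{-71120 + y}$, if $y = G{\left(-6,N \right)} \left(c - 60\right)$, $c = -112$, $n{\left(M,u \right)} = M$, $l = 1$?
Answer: $- \frac{1}{70260} \approx -1.4233 \cdot 10^{-5}$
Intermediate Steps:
$Q{\left(O \right)} = 1$ ($Q{\left(O \right)} = 1 + 0 = 1$)
$G{\left(d,I \right)} = 1 + d$ ($G{\left(d,I \right)} = d + 1 = 1 + d$)
$y = 860$ ($y = \left(1 - 6\right) \left(-112 - 60\right) = \left(-5\right) \left(-172\right) = 860$)
$\frac{1}{-71120 + y} = \frac{1}{-71120 + 860} = \frac{1}{-70260} = - \frac{1}{70260}$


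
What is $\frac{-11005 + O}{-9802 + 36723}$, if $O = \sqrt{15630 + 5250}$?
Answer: $- \frac{11005}{26921} + \frac{12 \sqrt{145}}{26921} \approx -0.40342$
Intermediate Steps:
$O = 12 \sqrt{145}$ ($O = \sqrt{20880} = 12 \sqrt{145} \approx 144.5$)
$\frac{-11005 + O}{-9802 + 36723} = \frac{-11005 + 12 \sqrt{145}}{-9802 + 36723} = \frac{-11005 + 12 \sqrt{145}}{26921} = \left(-11005 + 12 \sqrt{145}\right) \frac{1}{26921} = - \frac{11005}{26921} + \frac{12 \sqrt{145}}{26921}$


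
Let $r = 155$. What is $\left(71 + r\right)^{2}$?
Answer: $51076$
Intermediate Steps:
$\left(71 + r\right)^{2} = \left(71 + 155\right)^{2} = 226^{2} = 51076$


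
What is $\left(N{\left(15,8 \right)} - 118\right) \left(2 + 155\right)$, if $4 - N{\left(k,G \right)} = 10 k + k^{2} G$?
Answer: $-324048$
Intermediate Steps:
$N{\left(k,G \right)} = 4 - 10 k - G k^{2}$ ($N{\left(k,G \right)} = 4 - \left(10 k + k^{2} G\right) = 4 - \left(10 k + G k^{2}\right) = 4 - 10 k - G k^{2}$)
$\left(N{\left(15,8 \right)} - 118\right) \left(2 + 155\right) = \left(\left(4 - 150 - 8 \cdot 15^{2}\right) - 118\right) \left(2 + 155\right) = \left(\left(4 - 150 - 8 \cdot 225\right) - 118\right) 157 = \left(\left(4 - 150 - 1800\right) - 118\right) 157 = \left(-1946 - 118\right) 157 = \left(-2064\right) 157 = -324048$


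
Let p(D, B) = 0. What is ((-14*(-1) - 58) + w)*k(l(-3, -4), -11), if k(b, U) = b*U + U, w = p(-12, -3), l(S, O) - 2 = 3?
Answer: 2904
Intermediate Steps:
l(S, O) = 5 (l(S, O) = 2 + 3 = 5)
w = 0
k(b, U) = U + U*b (k(b, U) = U*b + U = U + U*b)
((-14*(-1) - 58) + w)*k(l(-3, -4), -11) = ((-14*(-1) - 58) + 0)*(-11*(1 + 5)) = ((14 - 58) + 0)*(-11*6) = (-44 + 0)*(-66) = -44*(-66) = 2904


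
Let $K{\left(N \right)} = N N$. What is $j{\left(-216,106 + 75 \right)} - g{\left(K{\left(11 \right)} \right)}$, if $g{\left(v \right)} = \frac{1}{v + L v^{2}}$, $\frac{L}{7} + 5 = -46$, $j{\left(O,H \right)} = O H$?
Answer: $- \frac{204343688735}{5226716} \approx -39096.0$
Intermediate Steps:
$j{\left(O,H \right)} = H O$
$L = -357$ ($L = -35 + 7 \left(-46\right) = -35 - 322 = -357$)
$K{\left(N \right)} = N^{2}$
$g{\left(v \right)} = \frac{1}{v - 357 v^{2}}$
$j{\left(-216,106 + 75 \right)} - g{\left(K{\left(11 \right)} \right)} = \left(106 + 75\right) \left(-216\right) - - \frac{1}{11^{2} \left(-1 + 357 \cdot 11^{2}\right)} = 181 \left(-216\right) - - \frac{1}{121 \left(-1 + 357 \cdot 121\right)} = -39096 - \left(-1\right) \frac{1}{121} \frac{1}{-1 + 43197} = -39096 - \left(-1\right) \frac{1}{121} \cdot \frac{1}{43196} = -39096 - - \frac{1}{5226716} = -39096 + \frac{1}{5226716} = - \frac{204343688735}{5226716}$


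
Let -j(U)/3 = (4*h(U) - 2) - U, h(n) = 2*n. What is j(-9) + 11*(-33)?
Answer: -168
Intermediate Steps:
j(U) = 6 - 21*U (j(U) = -3*((4*(2*U) - 2) - U) = -3*((8*U - 2) - U) = -3*((-2 + 8*U) - U) = -3*(-2 + 7*U) = 6 - 21*U)
j(-9) + 11*(-33) = (6 - 21*(-9)) + 11*(-33) = (6 + 189) - 363 = 195 - 363 = -168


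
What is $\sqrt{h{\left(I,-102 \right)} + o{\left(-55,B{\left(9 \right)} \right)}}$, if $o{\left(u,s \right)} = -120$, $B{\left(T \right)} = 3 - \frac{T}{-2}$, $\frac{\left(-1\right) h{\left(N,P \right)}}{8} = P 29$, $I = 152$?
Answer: $6 \sqrt{654} \approx 153.44$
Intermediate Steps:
$h{\left(N,P \right)} = - 232 P$ ($h{\left(N,P \right)} = - 8 P 29 = - 8 \cdot 29 P = - 232 P$)
$B{\left(T \right)} = 3 + \frac{T}{2}$ ($B{\left(T \right)} = 3 - T \left(- \frac{1}{2}\right) = 3 - - \frac{T}{2} = 3 + \frac{T}{2}$)
$\sqrt{h{\left(I,-102 \right)} + o{\left(-55,B{\left(9 \right)} \right)}} = \sqrt{\left(-232\right) \left(-102\right) - 120} = \sqrt{23664 - 120} = \sqrt{23544} = 6 \sqrt{654}$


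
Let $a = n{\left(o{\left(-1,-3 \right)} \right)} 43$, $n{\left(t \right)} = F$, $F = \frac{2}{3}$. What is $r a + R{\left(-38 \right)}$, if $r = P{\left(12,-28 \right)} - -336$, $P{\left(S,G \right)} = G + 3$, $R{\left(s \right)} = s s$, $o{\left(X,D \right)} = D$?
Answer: $\frac{31078}{3} \approx 10359.0$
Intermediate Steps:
$R{\left(s \right)} = s^{2}$
$F = \frac{2}{3}$ ($F = 2 \cdot \frac{1}{3} = \frac{2}{3} \approx 0.66667$)
$P{\left(S,G \right)} = 3 + G$
$n{\left(t \right)} = \frac{2}{3}$
$r = 311$ ($r = \left(3 - 28\right) - -336 = -25 + 336 = 311$)
$a = \frac{86}{3}$ ($a = \frac{2}{3} \cdot 43 = \frac{86}{3} \approx 28.667$)
$r a + R{\left(-38 \right)} = 311 \cdot \frac{86}{3} + \left(-38\right)^{2} = \frac{26746}{3} + 1444 = \frac{31078}{3}$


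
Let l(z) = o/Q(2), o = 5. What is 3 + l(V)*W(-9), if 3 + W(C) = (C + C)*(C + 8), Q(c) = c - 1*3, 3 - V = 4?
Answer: -72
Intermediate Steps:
V = -1 (V = 3 - 1*4 = 3 - 4 = -1)
Q(c) = -3 + c (Q(c) = c - 3 = -3 + c)
W(C) = -3 + 2*C*(8 + C) (W(C) = -3 + (C + C)*(C + 8) = -3 + (2*C)*(8 + C) = -3 + 2*C*(8 + C))
l(z) = -5 (l(z) = 5/(-3 + 2) = 5/(-1) = 5*(-1) = -5)
3 + l(V)*W(-9) = 3 - 5*(-3 + 2*(-9)**2 + 16*(-9)) = 3 - 5*(-3 + 2*81 - 144) = 3 - 5*(-3 + 162 - 144) = 3 - 5*15 = 3 - 75 = -72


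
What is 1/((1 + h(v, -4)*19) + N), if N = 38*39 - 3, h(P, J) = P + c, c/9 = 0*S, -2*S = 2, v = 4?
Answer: 1/1556 ≈ 0.00064267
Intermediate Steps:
S = -1 (S = -½*2 = -1)
c = 0 (c = 9*(0*(-1)) = 9*0 = 0)
h(P, J) = P (h(P, J) = P + 0 = P)
N = 1479 (N = 1482 - 3 = 1479)
1/((1 + h(v, -4)*19) + N) = 1/((1 + 4*19) + 1479) = 1/((1 + 76) + 1479) = 1/(77 + 1479) = 1/1556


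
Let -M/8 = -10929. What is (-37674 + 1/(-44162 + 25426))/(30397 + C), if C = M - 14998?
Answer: -705860065/1926641616 ≈ -0.36637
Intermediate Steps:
M = 87432 (M = -8*(-10929) = 87432)
C = 72434 (C = 87432 - 14998 = 72434)
(-37674 + 1/(-44162 + 25426))/(30397 + C) = (-37674 + 1/(-44162 + 25426))/(30397 + 72434) = (-37674 + 1/(-18736))/102831 = (-37674 - 1/18736)*(1/102831) = -705860065/18736*1/102831 = -705860065/1926641616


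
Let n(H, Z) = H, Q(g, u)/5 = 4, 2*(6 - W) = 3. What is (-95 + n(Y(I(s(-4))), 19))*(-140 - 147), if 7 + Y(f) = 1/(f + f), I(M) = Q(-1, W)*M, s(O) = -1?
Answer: 1171247/40 ≈ 29281.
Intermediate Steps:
W = 9/2 (W = 6 - 1/2*3 = 6 - 3/2 = 9/2 ≈ 4.5000)
Q(g, u) = 20 (Q(g, u) = 5*4 = 20)
I(M) = 20*M
Y(f) = -7 + 1/(2*f) (Y(f) = -7 + 1/(f + f) = -7 + 1/(2*f))
(-95 + n(Y(I(s(-4))), 19))*(-140 - 147) = (-95 + (-7 + 1/(2*((20*(-1))))))*(-140 - 147) = (-95 + (-7 + (1/2)/(-20)))*(-287) = (-95 + (-7 + (1/2)*(-1/20)))*(-287) = (-95 + (-7 - 1/40))*(-287) = (-95 - 281/40)*(-287) = -4081/40*(-287) = 1171247/40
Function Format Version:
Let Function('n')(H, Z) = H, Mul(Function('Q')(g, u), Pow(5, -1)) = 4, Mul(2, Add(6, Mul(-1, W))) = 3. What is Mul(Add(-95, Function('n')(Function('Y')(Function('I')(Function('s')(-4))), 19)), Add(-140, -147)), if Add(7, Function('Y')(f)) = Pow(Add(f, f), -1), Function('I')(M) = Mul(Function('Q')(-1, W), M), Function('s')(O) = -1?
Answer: Rational(1171247, 40) ≈ 29281.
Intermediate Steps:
W = Rational(9, 2) (W = Add(6, Mul(Rational(-1, 2), 3)) = Add(6, Rational(-3, 2)) = Rational(9, 2) ≈ 4.5000)
Function('Q')(g, u) = 20 (Function('Q')(g, u) = Mul(5, 4) = 20)
Function('I')(M) = Mul(20, M)
Function('Y')(f) = Add(-7, Mul(Rational(1, 2), Pow(f, -1))) (Function('Y')(f) = Add(-7, Pow(Add(f, f), -1)) = Add(-7, Pow(Mul(2, f), -1)) = Add(-7, Mul(Rational(1, 2), Pow(f, -1))))
Mul(Add(-95, Function('n')(Function('Y')(Function('I')(Function('s')(-4))), 19)), Add(-140, -147)) = Mul(Add(-95, Add(-7, Mul(Rational(1, 2), Pow(Mul(20, -1), -1)))), Add(-140, -147)) = Mul(Add(-95, Add(-7, Mul(Rational(1, 2), Pow(-20, -1)))), -287) = Mul(Add(-95, Add(-7, Mul(Rational(1, 2), Rational(-1, 20)))), -287) = Mul(Add(-95, Add(-7, Rational(-1, 40))), -287) = Mul(Add(-95, Rational(-281, 40)), -287) = Mul(Rational(-4081, 40), -287) = Rational(1171247, 40)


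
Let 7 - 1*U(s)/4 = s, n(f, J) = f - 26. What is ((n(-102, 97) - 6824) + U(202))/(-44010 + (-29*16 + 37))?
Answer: 7732/44437 ≈ 0.17400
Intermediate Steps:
n(f, J) = -26 + f
U(s) = 28 - 4*s
((n(-102, 97) - 6824) + U(202))/(-44010 + (-29*16 + 37)) = (((-26 - 102) - 6824) + (28 - 4*202))/(-44010 + (-29*16 + 37)) = ((-128 - 6824) + (28 - 808))/(-44010 + (-464 + 37)) = (-6952 - 780)/(-44010 - 427) = -7732/(-44437) = -7732*(-1/44437) = 7732/44437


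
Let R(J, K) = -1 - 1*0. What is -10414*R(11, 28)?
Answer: 10414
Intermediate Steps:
R(J, K) = -1 (R(J, K) = -1 + 0 = -1)
-10414*R(11, 28) = -10414*(-1) = 10414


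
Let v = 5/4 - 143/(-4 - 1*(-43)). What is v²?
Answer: 841/144 ≈ 5.8403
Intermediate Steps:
v = -29/12 (v = 5*(¼) - 143/(-4 + 43) = 5/4 - 143/39 = 5/4 - 143*1/39 = 5/4 - 11/3 = -29/12 ≈ -2.4167)
v² = (-29/12)² = 841/144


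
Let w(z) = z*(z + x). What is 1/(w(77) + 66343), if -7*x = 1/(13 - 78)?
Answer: 65/4697691 ≈ 1.3837e-5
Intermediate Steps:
x = 1/455 (x = -1/(7*(13 - 78)) = -⅐/(-65) = -⅐*(-1/65) = 1/455 ≈ 0.0021978)
w(z) = z*(1/455 + z) (w(z) = z*(z + 1/455) = z*(1/455 + z))
1/(w(77) + 66343) = 1/(77*(1/455 + 77) + 66343) = 1/(77*(35036/455) + 66343) = 1/(385396/65 + 66343) = 1/(4697691/65) = 65/4697691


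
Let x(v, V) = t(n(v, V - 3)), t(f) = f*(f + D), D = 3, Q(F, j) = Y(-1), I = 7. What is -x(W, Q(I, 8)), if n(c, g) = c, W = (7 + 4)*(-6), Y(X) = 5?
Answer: -4158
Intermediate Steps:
Q(F, j) = 5
W = -66 (W = 11*(-6) = -66)
t(f) = f*(3 + f) (t(f) = f*(f + 3) = f*(3 + f))
x(v, V) = v*(3 + v)
-x(W, Q(I, 8)) = -(-66)*(3 - 66) = -(-66)*(-63) = -1*4158 = -4158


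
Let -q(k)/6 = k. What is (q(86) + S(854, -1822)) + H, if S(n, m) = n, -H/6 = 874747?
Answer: -5248144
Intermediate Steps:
H = -5248482 (H = -6*874747 = -5248482)
q(k) = -6*k
(q(86) + S(854, -1822)) + H = (-6*86 + 854) - 5248482 = (-516 + 854) - 5248482 = 338 - 5248482 = -5248144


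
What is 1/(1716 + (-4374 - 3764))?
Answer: -1/6422 ≈ -0.00015571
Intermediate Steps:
1/(1716 + (-4374 - 3764)) = 1/(1716 - 8138) = 1/(-6422) = -1/6422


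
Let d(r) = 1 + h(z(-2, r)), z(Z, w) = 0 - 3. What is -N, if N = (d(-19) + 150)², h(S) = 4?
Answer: -24025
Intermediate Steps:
z(Z, w) = -3
d(r) = 5 (d(r) = 1 + 4 = 5)
N = 24025 (N = (5 + 150)² = 155² = 24025)
-N = -1*24025 = -24025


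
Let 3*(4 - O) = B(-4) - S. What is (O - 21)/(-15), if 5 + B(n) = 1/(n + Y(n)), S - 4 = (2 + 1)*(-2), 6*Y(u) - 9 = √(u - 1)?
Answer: 73/69 - I*√5/1725 ≈ 1.058 - 0.0012963*I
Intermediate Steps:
Y(u) = 3/2 + √(-1 + u)/6 (Y(u) = 3/2 + √(u - 1)/6 = 3/2 + √(-1 + u)/6)
S = -2 (S = 4 + (2 + 1)*(-2) = 4 + 3*(-2) = 4 - 6 = -2)
B(n) = -5 + 1/(3/2 + n + √(-1 + n)/6) (B(n) = -5 + 1/(n + (3/2 + √(-1 + n)/6)) = -5 + 1/(3/2 + n + √(-1 + n)/6))
O = 10/3 - (81 - 5*I*√5)/(3*(-15 + I*√5)) (O = 4 - ((-39 - 30*(-4) - 5*√(-1 - 4))/(9 + √(-1 - 4) + 6*(-4)) - 1*(-2))/3 = 4 - ((-39 + 120 - 5*I*√5)/(9 + √(-5) - 24) + 2)/3 = 4 - ((-39 + 120 - 5*I*√5)/(9 + I*√5 - 24) + 2)/3 = 4 - ((-39 + 120 - 5*I*√5)/(-15 + I*√5) + 2)/3 = 4 - ((81 - 5*I*√5)/(-15 + I*√5) + 2)/3 = 4 - (2 + (81 - 5*I*√5)/(-15 + I*√5))/3 = 4 + (-⅔ - (81 - 5*I*√5)/(3*(-15 + I*√5))) = 10/3 - (81 - 5*I*√5)/(3*(-15 + I*√5)) ≈ 5.1304 + 0.019444*I)
(O - 21)/(-15) = ((118/23 + I*√5/115) - 21)/(-15) = -(-365/23 + I*√5/115)/15 = 73/69 - I*√5/1725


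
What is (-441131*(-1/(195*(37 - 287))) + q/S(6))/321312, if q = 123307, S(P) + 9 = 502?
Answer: 5793738667/7722332280000 ≈ 0.00075026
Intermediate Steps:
S(P) = 493 (S(P) = -9 + 502 = 493)
(-441131*(-1/(195*(37 - 287))) + q/S(6))/321312 = (-441131*(-1/(195*(37 - 287))) + 123307/493)/321312 = (-441131/((-195*(-250))) + 123307*(1/493))*(1/321312) = (-441131/48750 + 123307/493)*(1/321312) = (5793738667/24033750)*(1/321312) = 5793738667/7722332280000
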